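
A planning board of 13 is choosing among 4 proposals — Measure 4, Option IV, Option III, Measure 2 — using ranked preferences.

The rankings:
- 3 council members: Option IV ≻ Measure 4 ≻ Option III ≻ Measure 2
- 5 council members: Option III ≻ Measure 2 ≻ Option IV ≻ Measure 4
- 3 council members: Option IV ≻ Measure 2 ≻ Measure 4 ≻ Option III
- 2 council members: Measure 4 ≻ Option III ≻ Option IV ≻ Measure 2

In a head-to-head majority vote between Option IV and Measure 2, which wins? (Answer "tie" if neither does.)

Option IV

Ballots ranking Option IV above Measure 2: 3 + 3 + 2 = 8.
Ballots ranking Measure 2 above Option IV: 13 − 8 = 5.
Option IV wins the head-to-head 8–5.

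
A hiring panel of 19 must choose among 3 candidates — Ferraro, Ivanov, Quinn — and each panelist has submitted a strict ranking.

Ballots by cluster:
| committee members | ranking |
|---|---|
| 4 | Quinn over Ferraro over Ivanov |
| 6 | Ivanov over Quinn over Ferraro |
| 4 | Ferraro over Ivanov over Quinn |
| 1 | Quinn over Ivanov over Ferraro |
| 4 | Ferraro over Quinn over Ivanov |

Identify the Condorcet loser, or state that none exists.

none

Pairwise majorities:
Ferraro–Ivanov: Ferraro 12–7.
Ferraro vs Quinn: Ferraro preferred on 4+4 = 8 ballots; Quinn wins 11–8.
Ivanov vs Quinn: 6+4 = 10 for Ivanov, 9 for Quinn — Ivanov by 10–9.
Each candidate has at least one pairwise win (Ferraro beats Ivanov; Ivanov beats Quinn; Quinn beats Ferraro) — no Condorcet loser.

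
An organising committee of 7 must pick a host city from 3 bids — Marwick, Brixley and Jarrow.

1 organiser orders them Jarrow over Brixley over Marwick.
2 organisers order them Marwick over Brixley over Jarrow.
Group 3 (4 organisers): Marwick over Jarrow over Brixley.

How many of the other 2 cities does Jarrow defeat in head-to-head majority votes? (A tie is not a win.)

1

Jarrow against each rival (7 organisers):
Jarrow–Marwick: Marwick 6–1.
Jarrow vs Brixley: 5 to 2, Jarrow.
Jarrow beats Brixley; loses to Marwick — 1 pairwise win.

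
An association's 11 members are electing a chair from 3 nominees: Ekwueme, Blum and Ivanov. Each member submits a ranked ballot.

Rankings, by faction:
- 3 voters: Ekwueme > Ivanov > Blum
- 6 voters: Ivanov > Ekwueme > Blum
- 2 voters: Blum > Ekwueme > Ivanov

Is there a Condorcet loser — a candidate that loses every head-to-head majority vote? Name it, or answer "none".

Blum

Head-to-head results (11 voters):
Ekwueme vs Blum: Ekwueme, 9–2.
Ekwueme–Ivanov: Ivanov 6–5.
Blum vs Ivanov: 2 to 9, Ivanov.
Blum is beaten in every head-to-head and is the Condorcet loser.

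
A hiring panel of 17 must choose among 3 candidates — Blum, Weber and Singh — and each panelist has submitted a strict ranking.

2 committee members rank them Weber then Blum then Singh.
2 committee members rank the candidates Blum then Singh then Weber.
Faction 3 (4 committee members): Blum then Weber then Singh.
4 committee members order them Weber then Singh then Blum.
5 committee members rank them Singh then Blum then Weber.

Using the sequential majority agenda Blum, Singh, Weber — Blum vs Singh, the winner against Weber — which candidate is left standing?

Weber

Round 1: Blum vs Singh — 8–9, Singh advances.
Round 2: Singh vs Weber — 7–10, Weber advances.
The agenda winner is Weber.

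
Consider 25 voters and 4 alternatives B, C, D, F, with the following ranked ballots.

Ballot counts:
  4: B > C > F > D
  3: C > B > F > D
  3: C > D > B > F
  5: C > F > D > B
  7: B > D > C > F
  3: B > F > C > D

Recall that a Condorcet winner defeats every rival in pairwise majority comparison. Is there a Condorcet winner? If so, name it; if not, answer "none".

Check each pair by majority over 25 ballots:
B vs C: B preferred on 4+7+3 = 14 ballots; B wins 14–11.
B vs D: B, 17–8.
B vs F: B, 20–5.
C vs D: C wins 18–7.
C vs F: C wins 22–3.
D vs F: 10 to 15, F.
B defeats every rival head-to-head and is the Condorcet winner.

B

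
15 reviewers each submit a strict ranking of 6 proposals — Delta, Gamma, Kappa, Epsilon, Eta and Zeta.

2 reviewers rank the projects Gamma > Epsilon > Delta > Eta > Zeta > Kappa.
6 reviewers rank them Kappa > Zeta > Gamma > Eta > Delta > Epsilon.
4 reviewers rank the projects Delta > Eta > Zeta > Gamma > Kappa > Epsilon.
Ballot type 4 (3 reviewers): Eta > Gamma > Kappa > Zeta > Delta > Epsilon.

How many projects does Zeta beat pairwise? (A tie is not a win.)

Zeta against each rival (15 reviewers):
Zeta vs Delta: Zeta wins 9–6.
Zeta vs Gamma: Zeta is ranked higher on 6+4 = 10 ballots, Gamma on 5. Zeta wins 10–5.
Zeta vs Kappa: Kappa, 9–6.
Zeta–Epsilon: Zeta 13–2.
Zeta vs Eta: 6 for Zeta, 9 for Eta — Eta by 9–6.
Zeta beats Delta, Gamma, Epsilon; loses to Kappa, Eta — 3 pairwise wins.

3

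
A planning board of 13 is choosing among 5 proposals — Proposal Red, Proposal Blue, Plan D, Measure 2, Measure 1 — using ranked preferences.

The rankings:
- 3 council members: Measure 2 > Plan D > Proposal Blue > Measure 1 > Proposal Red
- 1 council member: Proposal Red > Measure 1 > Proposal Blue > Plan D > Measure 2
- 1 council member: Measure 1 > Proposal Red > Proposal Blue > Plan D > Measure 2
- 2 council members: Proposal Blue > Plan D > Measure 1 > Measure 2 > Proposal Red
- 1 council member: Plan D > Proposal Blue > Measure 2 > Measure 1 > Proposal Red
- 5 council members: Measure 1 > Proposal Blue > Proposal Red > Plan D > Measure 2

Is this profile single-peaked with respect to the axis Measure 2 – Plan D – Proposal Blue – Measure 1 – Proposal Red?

yes

Axis positions: Measure 2=1, Plan D=2, Proposal Blue=3, Measure 1=4, Proposal Red=5.
Bloc 1 (peak Measure 2 at position 1): ranking walks positions 1-2-3-4-5, expanding outward from the peak — single-peaked.
Bloc 2 (peak Proposal Red at position 5): ranking walks positions 5-4-3-2-1, expanding outward from the peak — single-peaked.
Bloc 3 (peak Measure 1 at position 4): ranking walks positions 4-5-3-2-1, expanding outward from the peak — single-peaked.
Bloc 4 (peak Proposal Blue at position 3): ranking walks positions 3-2-4-1-5, expanding outward from the peak — single-peaked.
Bloc 5 (peak Plan D at position 2): ranking walks positions 2-3-1-4-5, expanding outward from the peak — single-peaked.
Bloc 6 (peak Measure 1 at position 4): ranking walks positions 4-3-5-2-1, expanding outward from the peak — single-peaked.
Every ranking is single-peaked on this axis.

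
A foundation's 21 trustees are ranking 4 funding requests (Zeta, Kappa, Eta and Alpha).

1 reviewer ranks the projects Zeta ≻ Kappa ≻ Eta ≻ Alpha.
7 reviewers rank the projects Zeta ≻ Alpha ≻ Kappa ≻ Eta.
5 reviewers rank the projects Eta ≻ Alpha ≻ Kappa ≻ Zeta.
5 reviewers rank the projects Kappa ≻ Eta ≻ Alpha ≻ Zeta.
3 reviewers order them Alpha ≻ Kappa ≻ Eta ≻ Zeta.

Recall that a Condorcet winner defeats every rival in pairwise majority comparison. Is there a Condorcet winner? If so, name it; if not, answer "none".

Head-to-head results (21 reviewers):
Zeta vs Kappa: Kappa wins 13–8.
Zeta vs Eta: Eta, 13–8.
Zeta–Alpha: Alpha 13–8.
Kappa vs Eta: Kappa, 16–5.
Kappa–Alpha: Alpha 15–6.
Eta vs Alpha: Eta, 11–10.
Each project drops at least one matchup (Zeta loses to Kappa; Kappa loses to Alpha; Eta loses to Kappa; Alpha loses to Eta); the cycle Kappa → Eta → Alpha → Kappa rules out a Condorcet winner.

none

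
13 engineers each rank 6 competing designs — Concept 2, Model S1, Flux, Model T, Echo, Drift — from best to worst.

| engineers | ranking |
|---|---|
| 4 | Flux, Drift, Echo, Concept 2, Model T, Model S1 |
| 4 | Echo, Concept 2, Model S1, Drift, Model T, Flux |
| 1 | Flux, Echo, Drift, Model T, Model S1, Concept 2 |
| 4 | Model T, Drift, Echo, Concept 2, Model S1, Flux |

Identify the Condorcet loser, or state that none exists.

Flux

Head-to-head results (13 engineers):
Concept 2–Model S1: Concept 2 12–1.
Concept 2 vs Flux: Concept 2 wins 8–5.
Concept 2 vs Model T: 8 to 5, Concept 2.
Concept 2 vs Echo: Echo wins 13–0.
Concept 2–Drift: Drift 9–4.
Model S1–Flux: Model S1 8–5.
Model S1 vs Model T: Model T wins 9–4.
Model S1–Echo: Echo 13–0.
Model S1 vs Drift: Drift wins 9–4.
Flux vs Model T: Model T, 8–5.
Flux–Echo: Echo 8–5.
Flux vs Drift: Drift, 8–5.
Model T vs Echo: Model T preferred on 4 ballots; Echo wins 9–4.
Model T vs Drift: Drift, 9–4.
Echo vs Drift: 4+1 = 5 for Echo, 8 for Drift — Drift by 8–5.
Flux is beaten in every head-to-head and is the Condorcet loser.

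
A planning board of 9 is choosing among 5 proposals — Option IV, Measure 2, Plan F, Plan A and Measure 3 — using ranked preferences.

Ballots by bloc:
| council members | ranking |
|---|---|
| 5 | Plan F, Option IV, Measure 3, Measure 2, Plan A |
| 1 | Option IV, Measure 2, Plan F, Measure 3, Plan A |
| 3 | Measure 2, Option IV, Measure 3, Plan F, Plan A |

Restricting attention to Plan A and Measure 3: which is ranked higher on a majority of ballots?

No ballot ranks Plan A above Measure 3: 0.
Ballots ranking Measure 3 above Plan A: 9 − 0 = 9.
Measure 3 wins the head-to-head 9–0.

Measure 3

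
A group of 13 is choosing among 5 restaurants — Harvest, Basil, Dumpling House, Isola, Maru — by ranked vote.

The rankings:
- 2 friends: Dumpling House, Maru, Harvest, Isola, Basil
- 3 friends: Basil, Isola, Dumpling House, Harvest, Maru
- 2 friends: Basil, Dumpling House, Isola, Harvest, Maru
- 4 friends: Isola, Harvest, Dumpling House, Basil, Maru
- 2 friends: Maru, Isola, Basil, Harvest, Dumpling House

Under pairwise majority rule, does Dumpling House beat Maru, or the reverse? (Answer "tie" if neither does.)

Ballots ranking Dumpling House above Maru: 2 + 3 + 2 + 4 = 11.
Ballots ranking Maru above Dumpling House: 13 − 11 = 2.
Dumpling House wins the head-to-head 11–2.

Dumpling House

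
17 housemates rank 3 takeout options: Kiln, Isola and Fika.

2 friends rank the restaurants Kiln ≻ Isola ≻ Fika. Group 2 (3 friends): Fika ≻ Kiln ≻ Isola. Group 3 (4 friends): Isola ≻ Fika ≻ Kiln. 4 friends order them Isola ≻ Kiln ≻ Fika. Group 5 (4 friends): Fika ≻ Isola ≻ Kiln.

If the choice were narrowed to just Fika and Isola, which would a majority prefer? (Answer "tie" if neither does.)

Isola

Ballots ranking Fika above Isola: 3 + 4 = 7.
Ballots ranking Isola above Fika: 17 − 7 = 10.
Isola wins the head-to-head 10–7.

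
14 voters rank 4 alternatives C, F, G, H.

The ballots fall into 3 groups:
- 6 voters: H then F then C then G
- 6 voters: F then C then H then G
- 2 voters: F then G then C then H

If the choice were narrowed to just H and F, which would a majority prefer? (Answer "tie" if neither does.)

F

Ballots ranking H above F: 6.
Ballots ranking F above H: 14 − 6 = 8.
F wins the head-to-head 8–6.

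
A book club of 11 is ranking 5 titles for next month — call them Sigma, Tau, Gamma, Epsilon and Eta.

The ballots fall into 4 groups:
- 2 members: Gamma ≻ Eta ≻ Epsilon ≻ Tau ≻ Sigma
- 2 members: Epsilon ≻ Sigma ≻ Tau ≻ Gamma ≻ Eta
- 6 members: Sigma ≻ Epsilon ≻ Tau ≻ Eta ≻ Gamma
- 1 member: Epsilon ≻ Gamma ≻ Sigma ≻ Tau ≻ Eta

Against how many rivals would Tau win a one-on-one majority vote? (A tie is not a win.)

2

Tau against each rival (11 members):
Tau vs Sigma: 2 for Tau, 9 for Sigma — Sigma by 9–2.
Tau–Gamma: Tau 8–3.
Tau vs Epsilon: 0 for Tau, 11 for Epsilon — Epsilon by 11–0.
Tau vs Eta: 9 to 2, Tau.
Tau beats Gamma, Eta; loses to Sigma, Epsilon — 2 pairwise wins.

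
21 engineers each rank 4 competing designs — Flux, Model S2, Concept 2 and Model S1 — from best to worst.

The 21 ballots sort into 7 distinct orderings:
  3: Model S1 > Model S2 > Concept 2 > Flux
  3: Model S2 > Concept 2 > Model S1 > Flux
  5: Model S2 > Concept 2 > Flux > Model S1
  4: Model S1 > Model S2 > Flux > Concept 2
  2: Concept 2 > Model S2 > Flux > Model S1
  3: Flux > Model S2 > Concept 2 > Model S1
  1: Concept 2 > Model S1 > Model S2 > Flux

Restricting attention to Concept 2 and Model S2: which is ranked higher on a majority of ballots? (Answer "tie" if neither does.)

Model S2

Ballots ranking Concept 2 above Model S2: 2 + 1 = 3.
Ballots ranking Model S2 above Concept 2: 21 − 3 = 18.
Model S2 wins the head-to-head 18–3.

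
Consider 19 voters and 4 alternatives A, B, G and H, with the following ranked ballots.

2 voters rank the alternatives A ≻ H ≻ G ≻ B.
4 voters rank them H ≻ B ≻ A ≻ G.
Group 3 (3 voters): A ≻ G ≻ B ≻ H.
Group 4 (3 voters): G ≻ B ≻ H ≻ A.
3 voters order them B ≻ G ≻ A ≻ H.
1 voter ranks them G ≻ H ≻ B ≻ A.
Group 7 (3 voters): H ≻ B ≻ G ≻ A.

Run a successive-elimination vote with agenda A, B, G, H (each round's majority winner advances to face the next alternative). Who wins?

Round 1: A vs B — 5–14, B advances.
Round 2: B vs G — 10–9, B advances.
Round 3: B vs H — 9–10, H advances.
The agenda winner is H.

H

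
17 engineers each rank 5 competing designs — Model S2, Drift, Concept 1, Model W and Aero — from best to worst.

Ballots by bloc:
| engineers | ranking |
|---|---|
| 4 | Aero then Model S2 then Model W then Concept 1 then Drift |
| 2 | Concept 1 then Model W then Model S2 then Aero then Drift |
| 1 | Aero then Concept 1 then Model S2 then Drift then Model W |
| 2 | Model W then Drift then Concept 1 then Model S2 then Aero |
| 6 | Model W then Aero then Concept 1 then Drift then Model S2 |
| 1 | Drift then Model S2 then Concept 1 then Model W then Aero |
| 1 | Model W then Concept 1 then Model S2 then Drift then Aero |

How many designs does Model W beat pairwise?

4

Model W against each rival (17 engineers):
Model W vs Model S2: 2+2+6+1 = 11 for Model W, 6 for Model S2 — Model W by 11–6.
Model W vs Drift: 15 to 2, Model W.
Model W vs Concept 1: 13 to 4, Model W.
Model W vs Aero: Model W is ranked higher on 2+2+6+1+1 = 12 ballots, Aero on 5. Model W wins 12–5.
Model W beats Model S2, Drift, Concept 1, Aero — 4 pairwise wins.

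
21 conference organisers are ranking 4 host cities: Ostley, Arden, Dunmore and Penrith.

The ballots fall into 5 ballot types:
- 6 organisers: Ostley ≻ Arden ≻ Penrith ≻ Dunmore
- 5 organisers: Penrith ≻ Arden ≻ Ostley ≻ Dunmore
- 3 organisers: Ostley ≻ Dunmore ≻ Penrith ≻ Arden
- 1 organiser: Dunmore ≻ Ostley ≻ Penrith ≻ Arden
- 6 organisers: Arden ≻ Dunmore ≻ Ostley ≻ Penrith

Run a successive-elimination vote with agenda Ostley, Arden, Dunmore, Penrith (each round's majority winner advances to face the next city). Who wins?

Round 1: Ostley vs Arden — 10–11, Arden advances.
Round 2: Arden vs Dunmore — 17–4, Arden advances.
Round 3: Arden vs Penrith — 12–9, Arden advances.
Arden survives the agenda.

Arden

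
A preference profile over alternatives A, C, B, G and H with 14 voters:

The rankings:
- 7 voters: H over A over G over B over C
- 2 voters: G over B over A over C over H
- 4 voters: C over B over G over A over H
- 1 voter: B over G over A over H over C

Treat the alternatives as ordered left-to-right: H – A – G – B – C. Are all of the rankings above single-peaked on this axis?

yes

Axis positions: H=1, A=2, G=3, B=4, C=5.
Faction 1 (peak H at position 1): ranking walks positions 1-2-3-4-5, expanding outward from the peak — single-peaked.
Faction 2 (peak G at position 3): ranking walks positions 3-4-2-5-1, expanding outward from the peak — single-peaked.
Faction 3 (peak C at position 5): ranking walks positions 5-4-3-2-1, expanding outward from the peak — single-peaked.
Faction 4 (peak B at position 4): ranking walks positions 4-3-2-1-5, expanding outward from the peak — single-peaked.
Every ranking is single-peaked on this axis.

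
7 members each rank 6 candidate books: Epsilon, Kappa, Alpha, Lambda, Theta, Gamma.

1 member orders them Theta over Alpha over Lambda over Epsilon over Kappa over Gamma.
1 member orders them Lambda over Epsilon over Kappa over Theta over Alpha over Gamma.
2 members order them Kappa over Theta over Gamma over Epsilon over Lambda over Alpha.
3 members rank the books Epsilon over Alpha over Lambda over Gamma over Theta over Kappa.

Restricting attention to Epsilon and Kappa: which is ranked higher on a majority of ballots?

Ballots ranking Epsilon above Kappa: 1 + 1 + 3 = 5.
Ballots ranking Kappa above Epsilon: 7 − 5 = 2.
Epsilon wins the head-to-head 5–2.

Epsilon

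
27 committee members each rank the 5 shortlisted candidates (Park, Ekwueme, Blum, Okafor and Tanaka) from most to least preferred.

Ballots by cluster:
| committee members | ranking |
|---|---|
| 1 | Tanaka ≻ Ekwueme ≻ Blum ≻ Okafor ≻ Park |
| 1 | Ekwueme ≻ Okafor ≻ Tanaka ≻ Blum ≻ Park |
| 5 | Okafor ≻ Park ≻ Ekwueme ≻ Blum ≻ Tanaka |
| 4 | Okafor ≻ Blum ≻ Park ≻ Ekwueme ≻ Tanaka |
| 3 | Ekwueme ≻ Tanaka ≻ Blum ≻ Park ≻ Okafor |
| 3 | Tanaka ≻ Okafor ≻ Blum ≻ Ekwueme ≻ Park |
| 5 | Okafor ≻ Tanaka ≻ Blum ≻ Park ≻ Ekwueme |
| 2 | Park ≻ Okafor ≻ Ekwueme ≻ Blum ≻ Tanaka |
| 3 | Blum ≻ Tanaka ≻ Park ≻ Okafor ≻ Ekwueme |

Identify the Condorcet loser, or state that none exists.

Head-to-head results (27 committee members):
Park vs Ekwueme: Park preferred on 5+4+5+2+3 = 19 ballots; Park wins 19–8.
Park vs Blum: Park is ranked higher on 5+2 = 7 ballots, Blum on 20. Blum wins 20–7.
Park vs Okafor: Okafor wins 19–8.
Park vs Tanaka: Tanaka wins 16–11.
Ekwueme vs Blum: 12 to 15, Blum.
Ekwueme vs Okafor: 5 to 22, Okafor.
Ekwueme vs Tanaka: 1+5+4+3+2 = 15 for Ekwueme, 12 for Tanaka — Ekwueme by 15–12.
Blum–Okafor: Okafor 20–7.
Blum vs Tanaka: Blum wins 14–13.
Okafor vs Tanaka: Okafor preferred on 1+5+4+5+2 = 17 ballots; Okafor wins 17–10.
Each candidate has at least one pairwise win (Park beats Ekwueme; Ekwueme beats Tanaka; Blum beats Park; Okafor beats Park; Tanaka beats Park) — no Condorcet loser.

none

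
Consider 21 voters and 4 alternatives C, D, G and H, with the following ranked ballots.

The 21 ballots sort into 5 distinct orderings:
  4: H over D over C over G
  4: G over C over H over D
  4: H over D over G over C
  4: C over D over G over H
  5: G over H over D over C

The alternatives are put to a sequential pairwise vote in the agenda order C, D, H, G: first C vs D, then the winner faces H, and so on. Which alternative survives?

Round 1: C vs D — 8–13, D advances.
Round 2: D vs H — 4–17, H advances.
Round 3: H vs G — 8–13, G advances.
The agenda winner is G.

G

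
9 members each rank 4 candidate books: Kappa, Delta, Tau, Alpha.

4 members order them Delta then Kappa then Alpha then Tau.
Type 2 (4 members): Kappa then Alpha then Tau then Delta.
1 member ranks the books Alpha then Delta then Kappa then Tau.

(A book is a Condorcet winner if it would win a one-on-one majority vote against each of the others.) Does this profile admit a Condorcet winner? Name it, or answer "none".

Check each pair by majority over 9 ballots:
Kappa vs Delta: Delta, 5–4.
Kappa–Tau: Kappa 9–0.
Kappa vs Alpha: Kappa, 8–1.
Delta–Tau: Delta 5–4.
Delta vs Alpha: Alpha wins 5–4.
Tau–Alpha: Alpha 9–0.
No book is unbeaten: Kappa loses to Delta; Delta loses to Alpha; Tau loses to Kappa; Alpha loses to Kappa. In particular Kappa → Alpha → Delta → Kappa is a majority cycle — no Condorcet winner exists.

none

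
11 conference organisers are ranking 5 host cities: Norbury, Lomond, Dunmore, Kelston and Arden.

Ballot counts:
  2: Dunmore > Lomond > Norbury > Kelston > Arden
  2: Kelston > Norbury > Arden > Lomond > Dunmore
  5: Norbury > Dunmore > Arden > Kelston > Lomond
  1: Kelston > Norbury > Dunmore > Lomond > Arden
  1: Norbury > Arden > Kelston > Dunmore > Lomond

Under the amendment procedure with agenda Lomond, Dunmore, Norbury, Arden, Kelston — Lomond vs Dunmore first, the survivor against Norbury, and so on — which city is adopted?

Round 1: Lomond vs Dunmore — 2–9, Dunmore advances.
Round 2: Dunmore vs Norbury — 2–9, Norbury advances.
Round 3: Norbury vs Arden — 11–0, Norbury advances.
Round 4: Norbury vs Kelston — 8–3, Norbury advances.
The agenda winner is Norbury.

Norbury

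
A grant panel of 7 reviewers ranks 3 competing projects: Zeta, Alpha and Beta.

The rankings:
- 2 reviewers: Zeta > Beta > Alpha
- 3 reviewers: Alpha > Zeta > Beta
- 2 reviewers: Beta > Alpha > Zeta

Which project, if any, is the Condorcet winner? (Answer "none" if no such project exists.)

none

Pairwise majorities:
Zeta–Alpha: Alpha 5–2.
Zeta vs Beta: Zeta wins 5–2.
Alpha vs Beta: Beta, 4–3.
Every project loses at least once (Zeta loses to Alpha; Alpha loses to Beta; Beta loses to Zeta). The majority relation contains the cycle Zeta beats Beta beats Alpha beats Zeta, so there is no Condorcet winner.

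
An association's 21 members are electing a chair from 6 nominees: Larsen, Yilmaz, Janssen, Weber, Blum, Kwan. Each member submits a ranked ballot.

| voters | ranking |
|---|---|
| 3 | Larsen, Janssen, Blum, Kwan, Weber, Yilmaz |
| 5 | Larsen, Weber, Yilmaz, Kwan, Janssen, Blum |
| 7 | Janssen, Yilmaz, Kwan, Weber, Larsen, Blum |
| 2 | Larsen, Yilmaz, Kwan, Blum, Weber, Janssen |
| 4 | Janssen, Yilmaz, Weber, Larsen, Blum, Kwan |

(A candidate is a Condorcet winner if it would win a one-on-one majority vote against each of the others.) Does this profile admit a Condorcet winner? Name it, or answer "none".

Janssen

Head-to-head results (21 voters):
Larsen vs Yilmaz: Larsen is ranked higher on 3+5+2 = 10 ballots, Yilmaz on 11. Yilmaz wins 11–10.
Larsen vs Janssen: 10 to 11, Janssen.
Larsen vs Weber: Larsen is ranked higher on 3+5+2 = 10 ballots, Weber on 11. Weber wins 11–10.
Larsen vs Blum: 21 to 0, Larsen.
Larsen vs Kwan: 14 to 7, Larsen.
Yilmaz vs Janssen: Yilmaz is ranked higher on 5+2 = 7 ballots, Janssen on 14. Janssen wins 14–7.
Yilmaz vs Weber: Yilmaz is ranked higher on 7+2+4 = 13 ballots, Weber on 8. Yilmaz wins 13–8.
Yilmaz vs Blum: 5+7+2+4 = 18 for Yilmaz, 3 for Blum — Yilmaz by 18–3.
Yilmaz vs Kwan: 18 to 3, Yilmaz.
Janssen vs Weber: 3+7+4 = 14 for Janssen, 7 for Weber — Janssen by 14–7.
Janssen vs Blum: 3+5+7+4 = 19 for Janssen, 2 for Blum — Janssen by 19–2.
Janssen vs Kwan: Janssen preferred on 3+7+4 = 14 ballots; Janssen wins 14–7.
Weber vs Blum: 5+7+4 = 16 for Weber, 5 for Blum — Weber by 16–5.
Weber vs Kwan: Weber is ranked higher on 5+4 = 9 ballots, Kwan on 12. Kwan wins 12–9.
Blum vs Kwan: Blum is ranked higher on 3+4 = 7 ballots, Kwan on 14. Kwan wins 14–7.
Janssen wins every pairwise contest, so Janssen is the Condorcet winner.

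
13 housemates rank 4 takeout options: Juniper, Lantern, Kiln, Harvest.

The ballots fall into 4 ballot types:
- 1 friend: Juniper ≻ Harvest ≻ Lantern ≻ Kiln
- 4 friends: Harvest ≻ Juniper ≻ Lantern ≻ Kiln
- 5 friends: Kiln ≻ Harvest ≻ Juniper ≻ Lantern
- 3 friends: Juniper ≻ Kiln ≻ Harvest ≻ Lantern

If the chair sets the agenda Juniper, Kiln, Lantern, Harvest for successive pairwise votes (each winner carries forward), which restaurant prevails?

Round 1: Juniper vs Kiln — 8–5, Juniper advances.
Round 2: Juniper vs Lantern — 13–0, Juniper advances.
Round 3: Juniper vs Harvest — 4–9, Harvest advances.
The agenda winner is Harvest.

Harvest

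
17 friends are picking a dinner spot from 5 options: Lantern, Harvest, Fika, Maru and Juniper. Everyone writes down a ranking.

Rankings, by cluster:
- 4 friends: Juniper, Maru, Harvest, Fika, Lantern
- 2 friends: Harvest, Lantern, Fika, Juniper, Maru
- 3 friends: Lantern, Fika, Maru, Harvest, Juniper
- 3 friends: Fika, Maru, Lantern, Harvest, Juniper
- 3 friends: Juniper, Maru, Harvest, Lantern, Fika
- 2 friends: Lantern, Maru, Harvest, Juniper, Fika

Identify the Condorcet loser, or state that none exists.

Fika

Head-to-head results (17 friends):
Lantern vs Harvest: Lantern is ranked higher on 3+3+2 = 8 ballots, Harvest on 9. Harvest wins 9–8.
Lantern vs Fika: Lantern, 10–7.
Lantern–Maru: Maru 10–7.
Lantern vs Juniper: Lantern is ranked higher on 2+3+3+2 = 10 ballots, Juniper on 7. Lantern wins 10–7.
Harvest vs Fika: Harvest wins 11–6.
Harvest vs Maru: 2 to 15, Maru.
Harvest vs Juniper: Harvest is ranked higher on 2+3+3+2 = 10 ballots, Juniper on 7. Harvest wins 10–7.
Fika vs Maru: Maru, 9–8.
Fika vs Juniper: Juniper, 9–8.
Maru vs Juniper: 8 to 9, Juniper.
Only Fika has no wins; Fika is the Condorcet loser.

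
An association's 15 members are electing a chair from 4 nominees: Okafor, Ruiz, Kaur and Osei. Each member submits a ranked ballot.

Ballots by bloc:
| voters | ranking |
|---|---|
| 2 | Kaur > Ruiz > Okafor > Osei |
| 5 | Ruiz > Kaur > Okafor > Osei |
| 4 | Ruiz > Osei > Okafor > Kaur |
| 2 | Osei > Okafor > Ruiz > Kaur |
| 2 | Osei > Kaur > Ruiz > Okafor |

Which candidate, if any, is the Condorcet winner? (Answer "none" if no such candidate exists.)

Ruiz

Check each pair by majority over 15 ballots:
Okafor vs Ruiz: Ruiz wins 13–2.
Okafor vs Kaur: Kaur wins 9–6.
Okafor vs Osei: Osei, 8–7.
Ruiz–Kaur: Ruiz 11–4.
Ruiz vs Osei: Ruiz, 11–4.
Kaur vs Osei: Osei wins 8–7.
Ruiz wins every pairwise contest, so Ruiz is the Condorcet winner.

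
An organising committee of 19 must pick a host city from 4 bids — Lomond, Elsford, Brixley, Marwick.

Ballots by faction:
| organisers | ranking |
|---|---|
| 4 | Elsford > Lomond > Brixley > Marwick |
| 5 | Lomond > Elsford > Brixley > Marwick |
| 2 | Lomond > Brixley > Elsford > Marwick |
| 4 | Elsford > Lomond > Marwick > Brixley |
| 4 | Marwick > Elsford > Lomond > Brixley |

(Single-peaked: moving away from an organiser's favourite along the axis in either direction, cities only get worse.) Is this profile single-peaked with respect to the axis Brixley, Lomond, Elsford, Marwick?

yes

Axis positions: Brixley=1, Lomond=2, Elsford=3, Marwick=4.
Faction 1 (peak Elsford at position 3): ranking walks positions 3-2-1-4, expanding outward from the peak — single-peaked.
Faction 2 (peak Lomond at position 2): ranking walks positions 2-3-1-4, expanding outward from the peak — single-peaked.
Faction 3 (peak Lomond at position 2): ranking walks positions 2-1-3-4, expanding outward from the peak — single-peaked.
Faction 4 (peak Elsford at position 3): ranking walks positions 3-2-4-1, expanding outward from the peak — single-peaked.
Faction 5 (peak Marwick at position 4): ranking walks positions 4-3-2-1, expanding outward from the peak — single-peaked.
Every ranking is single-peaked on this axis.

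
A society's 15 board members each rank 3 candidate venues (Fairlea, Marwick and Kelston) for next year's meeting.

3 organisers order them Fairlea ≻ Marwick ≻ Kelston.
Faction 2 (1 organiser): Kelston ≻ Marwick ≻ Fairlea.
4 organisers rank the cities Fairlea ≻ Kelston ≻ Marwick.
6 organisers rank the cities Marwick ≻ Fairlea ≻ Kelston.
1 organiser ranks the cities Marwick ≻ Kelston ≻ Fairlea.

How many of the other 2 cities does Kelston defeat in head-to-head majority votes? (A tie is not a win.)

Kelston against each rival (15 organisers):
Kelston–Fairlea: Fairlea 13–2.
Kelston vs Marwick: Kelston is ranked higher on 1+4 = 5 ballots, Marwick on 10. Marwick wins 10–5.
Kelston beats no one; loses to Fairlea, Marwick — 0 pairwise wins.

0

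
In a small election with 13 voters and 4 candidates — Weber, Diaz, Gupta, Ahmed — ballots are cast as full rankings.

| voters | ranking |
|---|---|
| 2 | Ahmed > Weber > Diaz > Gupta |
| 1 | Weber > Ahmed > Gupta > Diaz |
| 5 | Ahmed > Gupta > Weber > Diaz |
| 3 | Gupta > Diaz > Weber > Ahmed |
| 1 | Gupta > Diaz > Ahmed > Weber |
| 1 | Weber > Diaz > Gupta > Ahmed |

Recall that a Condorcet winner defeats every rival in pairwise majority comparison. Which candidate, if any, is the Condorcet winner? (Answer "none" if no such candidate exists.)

Pairwise majorities:
Weber vs Diaz: 9 to 4, Weber.
Weber vs Gupta: 4 to 9, Gupta.
Weber vs Ahmed: 5 to 8, Ahmed.
Diaz vs Gupta: Diaz preferred on 2+1 = 3 ballots; Gupta wins 10–3.
Diaz vs Ahmed: Diaz is ranked higher on 3+1+1 = 5 ballots, Ahmed on 8. Ahmed wins 8–5.
Gupta vs Ahmed: Gupta preferred on 3+1+1 = 5 ballots; Ahmed wins 8–5.
Ahmed wins every pairwise contest, so Ahmed is the Condorcet winner.

Ahmed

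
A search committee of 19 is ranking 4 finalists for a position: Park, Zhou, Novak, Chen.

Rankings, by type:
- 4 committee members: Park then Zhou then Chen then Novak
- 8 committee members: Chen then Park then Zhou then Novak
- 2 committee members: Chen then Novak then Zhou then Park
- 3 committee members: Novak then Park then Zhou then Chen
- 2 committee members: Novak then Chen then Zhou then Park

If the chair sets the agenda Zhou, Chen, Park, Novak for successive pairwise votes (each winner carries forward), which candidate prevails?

Round 1: Zhou vs Chen — 7–12, Chen advances.
Round 2: Chen vs Park — 12–7, Chen advances.
Round 3: Chen vs Novak — 14–5, Chen advances.
Chen survives the agenda.

Chen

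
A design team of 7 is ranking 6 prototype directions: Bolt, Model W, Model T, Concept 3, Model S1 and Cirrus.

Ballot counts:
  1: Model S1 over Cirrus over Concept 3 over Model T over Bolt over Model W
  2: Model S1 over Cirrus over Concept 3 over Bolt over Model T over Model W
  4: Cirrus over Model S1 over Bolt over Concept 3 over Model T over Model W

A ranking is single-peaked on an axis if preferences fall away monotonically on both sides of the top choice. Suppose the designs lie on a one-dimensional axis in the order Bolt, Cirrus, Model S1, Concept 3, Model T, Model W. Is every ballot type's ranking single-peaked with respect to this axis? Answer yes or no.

Axis positions: Bolt=1, Cirrus=2, Model S1=3, Concept 3=4, Model T=5, Model W=6.
Ballot type 1 (peak Model S1 at position 3): ranking walks positions 3-2-4-5-1-6, expanding outward from the peak — single-peaked.
Ballot type 2 (peak Model S1 at position 3): ranking walks positions 3-2-4-1-5-6, expanding outward from the peak — single-peaked.
Ballot type 3 (peak Cirrus at position 2): ranking walks positions 2-3-1-4-5-6, expanding outward from the peak — single-peaked.
Every ranking is single-peaked on this axis.

yes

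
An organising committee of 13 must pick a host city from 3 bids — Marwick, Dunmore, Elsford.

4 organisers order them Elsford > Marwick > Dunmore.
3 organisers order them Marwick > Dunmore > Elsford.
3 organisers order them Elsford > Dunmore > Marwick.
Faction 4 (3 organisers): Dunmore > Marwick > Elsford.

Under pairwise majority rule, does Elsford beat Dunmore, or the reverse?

Elsford

Ballots ranking Elsford above Dunmore: 4 + 3 = 7.
Ballots ranking Dunmore above Elsford: 13 − 7 = 6.
Elsford wins the head-to-head 7–6.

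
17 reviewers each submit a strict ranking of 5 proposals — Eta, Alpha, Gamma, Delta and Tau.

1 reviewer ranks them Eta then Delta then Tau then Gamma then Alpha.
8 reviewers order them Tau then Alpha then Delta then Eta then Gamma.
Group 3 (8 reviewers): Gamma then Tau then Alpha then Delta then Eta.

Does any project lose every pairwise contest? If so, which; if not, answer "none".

none

Head-to-head results (17 reviewers):
Eta vs Alpha: Eta preferred on 1 ballot; Alpha wins 16–1.
Eta vs Gamma: Eta, 9–8.
Eta vs Delta: Eta is ranked higher on 1 ballot, Delta on 16. Delta wins 16–1.
Eta vs Tau: 1 to 16, Tau.
Alpha vs Gamma: Alpha preferred on 8 ballots; Gamma wins 9–8.
Alpha vs Delta: Alpha, 16–1.
Alpha–Tau: Tau 17–0.
Gamma vs Delta: Delta wins 9–8.
Gamma vs Tau: Gamma is ranked higher on 8 ballots, Tau on 9. Tau wins 9–8.
Delta–Tau: Tau 16–1.
Each project has at least one pairwise win (Eta beats Gamma; Alpha beats Eta; Gamma beats Alpha; Delta beats Eta; Tau beats Eta) — no Condorcet loser.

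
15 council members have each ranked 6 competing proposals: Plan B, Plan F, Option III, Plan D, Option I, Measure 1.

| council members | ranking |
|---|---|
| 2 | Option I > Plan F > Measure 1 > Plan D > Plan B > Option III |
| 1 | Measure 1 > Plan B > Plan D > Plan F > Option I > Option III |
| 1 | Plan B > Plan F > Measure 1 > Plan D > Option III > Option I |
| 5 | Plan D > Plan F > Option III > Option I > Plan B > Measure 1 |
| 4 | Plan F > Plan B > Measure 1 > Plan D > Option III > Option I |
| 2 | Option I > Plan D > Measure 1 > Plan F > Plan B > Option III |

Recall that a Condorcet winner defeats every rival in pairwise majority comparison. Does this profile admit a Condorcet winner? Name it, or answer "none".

none

Check each pair by majority over 15 ballots:
Plan B–Plan F: Plan F 13–2.
Plan B vs Option III: Plan B wins 10–5.
Plan B–Plan D: Plan D 9–6.
Plan B–Option I: Option I 9–6.
Plan B–Measure 1: Plan B 10–5.
Plan F vs Option III: Plan F, 15–0.
Plan F vs Plan D: Plan D wins 8–7.
Plan F–Option I: Plan F 11–4.
Plan F–Measure 1: Plan F 12–3.
Option III vs Plan D: Plan D wins 15–0.
Option III–Option I: Option III 10–5.
Option III–Measure 1: Measure 1 10–5.
Plan D–Option I: Plan D 11–4.
Plan D vs Measure 1: Measure 1, 8–7.
Option I vs Measure 1: Option I wins 9–6.
Every option loses at least once (Plan B loses to Plan F; Plan F loses to Plan D; Option III loses to Plan B; Plan D loses to Measure 1; Option I loses to Plan F; Measure 1 loses to Plan B). The majority relation contains the cycle Plan B → Option III → Option I → Plan B, so there is no Condorcet winner.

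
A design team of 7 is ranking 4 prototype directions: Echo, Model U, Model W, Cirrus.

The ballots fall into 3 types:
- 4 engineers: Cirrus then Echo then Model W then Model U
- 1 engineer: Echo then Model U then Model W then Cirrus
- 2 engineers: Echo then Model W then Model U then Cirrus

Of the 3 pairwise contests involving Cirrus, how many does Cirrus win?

3

Cirrus against each rival (7 engineers):
Cirrus vs Echo: Cirrus, 4–3.
Cirrus vs Model U: 4 to 3, Cirrus.
Cirrus vs Model W: 4 for Cirrus, 3 for Model W — Cirrus by 4–3.
Cirrus beats Echo, Model U, Model W — 3 pairwise wins.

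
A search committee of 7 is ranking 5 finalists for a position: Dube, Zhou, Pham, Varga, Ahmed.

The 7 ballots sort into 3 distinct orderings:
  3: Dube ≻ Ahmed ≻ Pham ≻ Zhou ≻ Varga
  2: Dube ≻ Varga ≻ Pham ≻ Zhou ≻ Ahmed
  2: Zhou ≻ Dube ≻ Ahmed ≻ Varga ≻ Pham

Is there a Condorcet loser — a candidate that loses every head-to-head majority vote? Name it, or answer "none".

none

Pairwise majorities:
Dube vs Zhou: Dube, 5–2.
Dube vs Pham: Dube, 7–0.
Dube vs Varga: Dube is ranked higher on 3+2+2 = 7 ballots, Varga on 0. Dube wins 7–0.
Dube vs Ahmed: 7 to 0, Dube.
Zhou vs Pham: 2 to 5, Pham.
Zhou–Varga: Zhou 5–2.
Zhou vs Ahmed: Zhou is ranked higher on 2+2 = 4 ballots, Ahmed on 3. Zhou wins 4–3.
Pham vs Varga: 3 for Pham, 4 for Varga — Varga by 4–3.
Pham–Ahmed: Ahmed 5–2.
Varga vs Ahmed: Varga preferred on 2 ballots; Ahmed wins 5–2.
Each candidate has at least one pairwise win (Dube beats Zhou; Zhou beats Varga; Pham beats Zhou; Varga beats Pham; Ahmed beats Pham) — no Condorcet loser.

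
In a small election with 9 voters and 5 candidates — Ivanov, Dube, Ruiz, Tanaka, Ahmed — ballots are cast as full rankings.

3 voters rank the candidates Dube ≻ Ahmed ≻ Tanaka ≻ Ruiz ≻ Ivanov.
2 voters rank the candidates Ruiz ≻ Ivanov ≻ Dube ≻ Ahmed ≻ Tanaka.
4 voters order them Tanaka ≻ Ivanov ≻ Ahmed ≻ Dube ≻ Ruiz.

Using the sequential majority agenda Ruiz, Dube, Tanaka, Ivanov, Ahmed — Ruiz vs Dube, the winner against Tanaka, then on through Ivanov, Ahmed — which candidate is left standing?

Ivanov

Round 1: Ruiz vs Dube — 2–7, Dube advances.
Round 2: Dube vs Tanaka — 5–4, Dube advances.
Round 3: Dube vs Ivanov — 3–6, Ivanov advances.
Round 4: Ivanov vs Ahmed — 6–3, Ivanov advances.
Ivanov survives the agenda.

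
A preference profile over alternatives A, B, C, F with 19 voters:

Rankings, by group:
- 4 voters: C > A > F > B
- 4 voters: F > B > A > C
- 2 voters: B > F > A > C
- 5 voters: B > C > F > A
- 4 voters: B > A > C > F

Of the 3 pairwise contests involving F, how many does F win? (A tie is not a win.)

1

F against each rival (19 voters):
F vs A: F preferred on 4+2+5 = 11 ballots; F wins 11–8.
F–B: B 11–8.
F vs C: C wins 13–6.
F beats A; loses to B, C — 1 pairwise win.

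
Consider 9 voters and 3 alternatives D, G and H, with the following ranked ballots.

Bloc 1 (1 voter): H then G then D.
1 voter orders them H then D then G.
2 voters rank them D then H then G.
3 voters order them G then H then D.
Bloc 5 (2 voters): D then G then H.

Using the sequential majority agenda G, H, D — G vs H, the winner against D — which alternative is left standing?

Round 1: G vs H — 5–4, G advances.
Round 2: G vs D — 4–5, D advances.
The agenda winner is D.

D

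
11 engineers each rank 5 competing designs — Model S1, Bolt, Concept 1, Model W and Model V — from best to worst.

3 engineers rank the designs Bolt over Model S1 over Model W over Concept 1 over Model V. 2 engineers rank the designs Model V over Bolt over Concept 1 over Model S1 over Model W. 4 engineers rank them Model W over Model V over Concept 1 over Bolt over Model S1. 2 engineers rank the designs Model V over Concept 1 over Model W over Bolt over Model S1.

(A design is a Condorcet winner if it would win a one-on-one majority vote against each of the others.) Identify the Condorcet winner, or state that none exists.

Check each pair by majority over 11 ballots:
Model S1 vs Bolt: Model S1 is ranked higher on 0 ballots, Bolt on 11. Bolt wins 11–0.
Model S1 vs Concept 1: Model S1 is ranked higher on 3 ballots, Concept 1 on 8. Concept 1 wins 8–3.
Model S1 vs Model W: Model S1 is ranked higher on 3+2 = 5 ballots, Model W on 6. Model W wins 6–5.
Model S1 vs Model V: Model S1 is ranked higher on 3 ballots, Model V on 8. Model V wins 8–3.
Bolt vs Concept 1: Bolt preferred on 3+2 = 5 ballots; Concept 1 wins 6–5.
Bolt vs Model W: 5 to 6, Model W.
Bolt vs Model V: 3 for Bolt, 8 for Model V — Model V by 8–3.
Concept 1 vs Model W: 2+2 = 4 for Concept 1, 7 for Model W — Model W by 7–4.
Concept 1 vs Model V: 3 to 8, Model V.
Model W vs Model V: 7 to 4, Model W.
Model W defeats every rival head-to-head and is the Condorcet winner.

Model W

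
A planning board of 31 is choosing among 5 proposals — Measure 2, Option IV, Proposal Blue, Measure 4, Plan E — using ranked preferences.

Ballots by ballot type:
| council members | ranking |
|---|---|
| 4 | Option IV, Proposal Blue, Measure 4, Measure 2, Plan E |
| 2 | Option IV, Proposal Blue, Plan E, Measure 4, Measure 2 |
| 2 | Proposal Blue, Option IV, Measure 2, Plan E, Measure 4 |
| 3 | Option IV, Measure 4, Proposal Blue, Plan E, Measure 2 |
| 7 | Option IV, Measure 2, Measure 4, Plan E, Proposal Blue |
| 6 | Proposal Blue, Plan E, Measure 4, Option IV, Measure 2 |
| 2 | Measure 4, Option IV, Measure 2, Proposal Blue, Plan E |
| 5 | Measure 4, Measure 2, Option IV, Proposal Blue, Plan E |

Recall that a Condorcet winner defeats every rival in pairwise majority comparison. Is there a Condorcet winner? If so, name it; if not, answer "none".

Option IV

Pairwise majorities:
Measure 2 vs Option IV: Measure 2 is ranked higher on 5 ballots, Option IV on 26. Option IV wins 26–5.
Measure 2 vs Proposal Blue: 7+2+5 = 14 for Measure 2, 17 for Proposal Blue — Proposal Blue by 17–14.
Measure 2 vs Measure 4: Measure 2 preferred on 2+7 = 9 ballots; Measure 4 wins 22–9.
Measure 2 vs Plan E: Measure 2 wins 20–11.
Option IV vs Proposal Blue: Option IV is ranked higher on 4+2+3+7+2+5 = 23 ballots, Proposal Blue on 8. Option IV wins 23–8.
Option IV–Measure 4: Option IV 18–13.
Option IV–Plan E: Option IV 25–6.
Proposal Blue vs Measure 4: Measure 4, 17–14.
Proposal Blue vs Plan E: Proposal Blue preferred on 24 ballots; Proposal Blue wins 24–7.
Measure 4 vs Plan E: Measure 4 wins 21–10.
Only Option IV has no losses; Option IV is the Condorcet winner.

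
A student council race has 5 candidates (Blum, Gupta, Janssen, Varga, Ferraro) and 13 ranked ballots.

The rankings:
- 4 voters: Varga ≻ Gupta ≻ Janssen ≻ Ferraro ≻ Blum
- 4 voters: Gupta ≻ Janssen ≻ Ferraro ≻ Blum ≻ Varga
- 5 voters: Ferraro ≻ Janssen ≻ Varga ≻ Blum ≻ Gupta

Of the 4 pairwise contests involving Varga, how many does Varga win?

Varga against each rival (13 voters):
Varga vs Blum: Varga is ranked higher on 4+5 = 9 ballots, Blum on 4. Varga wins 9–4.
Varga vs Gupta: Varga, 9–4.
Varga–Janssen: Janssen 9–4.
Varga–Ferraro: Ferraro 9–4.
Varga beats Blum, Gupta; loses to Janssen, Ferraro — 2 pairwise wins.

2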